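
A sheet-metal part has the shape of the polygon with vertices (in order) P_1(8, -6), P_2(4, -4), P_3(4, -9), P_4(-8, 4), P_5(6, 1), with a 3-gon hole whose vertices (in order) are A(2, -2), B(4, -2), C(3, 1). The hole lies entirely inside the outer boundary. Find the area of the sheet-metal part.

Outer boundary:
Apply the shoelace formula: 2A = Σ (x_i·y_{i+1} − x_{i+1}·y_i), indices taken mod 5.
Σ = (-8) + (-20) + (-56) + (-32) + (-44) = -160
Area = |Σ|/2 = 80.
Hole:
Σ = (4) + (10) + (-8) = 6
Area = |Σ|/2 = 3.
Net area = 80 − 3 = 77.

77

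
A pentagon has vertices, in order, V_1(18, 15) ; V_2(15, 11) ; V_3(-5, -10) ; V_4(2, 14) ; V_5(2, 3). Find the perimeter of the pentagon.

90

|V_1V_2| = √((-3)² + (-4)²) = √25 = 5
|V_2V_3| = √((-20)² + (-21)²) = √841 = 29
|V_3V_4| = √((7)² + (24)²) = √625 = 25
|V_4V_5| = √((0)² + (-11)²) = √121 = 11
|V_5V_1| = √((16)² + (12)²) = √400 = 20
Perimeter = 5 + 29 + 25 + 11 + 20 = 90.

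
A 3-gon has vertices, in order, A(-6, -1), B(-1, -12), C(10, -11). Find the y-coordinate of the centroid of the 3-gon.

Apply the surveyor's formula. First the cross-terms c_i = x_i·y_{i+1} − x_{i+1}·y_i:
  71, 131, -76  ⇒  2A = 126, A = 63.
Then Σ (y_i + y_{i+1})·c_i = -3024, so ȳ = -3024 / (6·63) = -8.

-8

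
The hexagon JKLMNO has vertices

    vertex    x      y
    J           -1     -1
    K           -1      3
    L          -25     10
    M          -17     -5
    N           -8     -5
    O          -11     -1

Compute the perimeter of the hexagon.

70

|JK| = √((0)² + (4)²) = √16 = 4
|KL| = √((-24)² + (7)²) = √625 = 25
|LM| = √((8)² + (-15)²) = √289 = 17
|MN| = √((9)² + (0)²) = √81 = 9
|NO| = √((-3)² + (4)²) = √25 = 5
|OJ| = √((10)² + (0)²) = √100 = 10
Perimeter = 4 + 25 + 17 + 9 + 5 + 10 = 70.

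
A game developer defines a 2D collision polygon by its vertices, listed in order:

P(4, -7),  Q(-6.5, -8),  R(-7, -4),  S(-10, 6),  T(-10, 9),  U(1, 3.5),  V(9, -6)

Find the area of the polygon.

Apply the surveyor's formula: 2A = Σ (x_i·y_{i+1} − x_{i+1}·y_i), indices taken mod 7.
Σ = (-77.5) + (-30) + (-82) + (-30) + (-44) + (-37.5) + (-39) = -340
Area = |Σ|/2 = 170.

170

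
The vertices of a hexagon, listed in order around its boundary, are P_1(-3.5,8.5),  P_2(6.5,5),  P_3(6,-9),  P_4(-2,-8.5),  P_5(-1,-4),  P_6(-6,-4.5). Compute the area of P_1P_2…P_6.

158.5

Σ = (-72.75) + (-88.5) + (-69) + (-0.5) + (-19.5) + (-66.75) = -317
Area = |Σ|/2 = 158.5.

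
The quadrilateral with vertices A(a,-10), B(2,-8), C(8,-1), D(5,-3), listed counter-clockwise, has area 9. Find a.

-1

Write out the shoelace sum; only the two edges meeting at A involve a:
2·Area = [(5·(-10) − a·(-3)) + (a·(-8) − 2·(-10))] + 43
       = -5·a + 13 = 18
⇒ a = -1.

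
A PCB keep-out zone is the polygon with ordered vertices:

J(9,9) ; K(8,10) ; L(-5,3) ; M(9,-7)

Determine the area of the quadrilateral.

Cross-terms: 18, 74, 8, 144  ⇒  Σ = 244
Area = |Σ|/2 = 122.

122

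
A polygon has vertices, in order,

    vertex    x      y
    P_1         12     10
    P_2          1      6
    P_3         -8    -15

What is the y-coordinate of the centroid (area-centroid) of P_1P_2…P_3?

Apply the shoelace formula. First the cross-terms c_i = x_i·y_{i+1} − x_{i+1}·y_i:
  62, 33, 100  ⇒  2A = 195, A = 97.5.
Then Σ (y_i + y_{i+1})·c_i = 195, so ȳ = 195 / (6·97.5) = 1/3.

1/3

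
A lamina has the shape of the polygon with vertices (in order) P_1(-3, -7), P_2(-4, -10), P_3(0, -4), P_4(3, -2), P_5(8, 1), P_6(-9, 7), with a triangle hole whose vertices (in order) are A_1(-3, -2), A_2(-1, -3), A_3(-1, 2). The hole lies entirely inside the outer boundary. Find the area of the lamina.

94

Outer boundary:
Apply the shoelace formula: 2A = Σ (x_i·y_{i+1} − x_{i+1}·y_i), indices taken mod 6.
Cross-terms: 2, 16, 12, 19, 65, 84  ⇒  Σ = 198
Area = |Σ|/2 = 99.
Hole:
Σ = (7) + (-5) + (8) = 10
Area = |Σ|/2 = 5.
Net area = 99 − 5 = 94.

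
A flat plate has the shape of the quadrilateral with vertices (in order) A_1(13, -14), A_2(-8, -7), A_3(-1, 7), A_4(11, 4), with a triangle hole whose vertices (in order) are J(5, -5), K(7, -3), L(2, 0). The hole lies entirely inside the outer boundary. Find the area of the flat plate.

Outer boundary:
A_1→A_2: (13)(-7) − (-8)(-14) = -203
A_2→A_3: (-8)(7) − (-1)(-7) = -63
A_3→A_4: (-1)(4) − (11)(7) = -81
A_4→A_1: (11)(-14) − (13)(4) = -206
Σ = -553
Area = |Σ|/2 = 276.5.
Hole:
Apply the surveyor's formula: 2A = Σ (x_i·y_{i+1} − x_{i+1}·y_i), indices taken mod 3.
Σ = (20) + (6) + (-10) = 16
Area = |Σ|/2 = 8.
Net area = 276.5 − 8 = 268.5.

268.5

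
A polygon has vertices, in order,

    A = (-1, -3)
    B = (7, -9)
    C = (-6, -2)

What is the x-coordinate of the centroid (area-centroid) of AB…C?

Apply the surveyor's formula. First the cross-terms c_i = x_i·y_{i+1} − x_{i+1}·y_i:
  30, -68, 16  ⇒  2A = -22, A = -11.
Then Σ (x_i + x_{i+1})·c_i = 0, so x̄ = 0 / (6·(-11)) = 0.

0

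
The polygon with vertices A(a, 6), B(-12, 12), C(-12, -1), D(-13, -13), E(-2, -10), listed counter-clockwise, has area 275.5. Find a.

4

Write out the shoelace sum; only the two edges meeting at A involve a:
2·Area = [((-2)·6 − a·(-10)) + (a·12 − (-12)·6)] + 403
       = 22·a + 463 = 551
⇒ a = 4.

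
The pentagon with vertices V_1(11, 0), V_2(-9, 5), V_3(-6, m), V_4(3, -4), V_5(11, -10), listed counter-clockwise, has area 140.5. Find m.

-4

Write out the shoelace sum; only the two edges meeting at V_3 involve m:
2·Area = [((-9)·m − (-6)·5) + ((-6)·(-4) − 3·m)] + 179
       = -12·m + 233 = 281
⇒ m = -4.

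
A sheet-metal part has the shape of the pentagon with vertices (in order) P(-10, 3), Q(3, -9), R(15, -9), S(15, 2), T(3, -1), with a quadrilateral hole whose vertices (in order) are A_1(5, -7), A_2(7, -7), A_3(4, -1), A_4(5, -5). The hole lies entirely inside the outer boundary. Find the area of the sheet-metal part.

Outer boundary:
Apply the shoelace (surveyor's) formula: 2A = Σ (x_i·y_{i+1} − x_{i+1}·y_i), indices taken mod 5.
Σ = (81) + (108) + (165) + (-21) + (-1) = 332
Area = |Σ|/2 = 166.
Hole:
A_1→A_2: (5)(-7) − (7)(-7) = 14
A_2→A_3: (7)(-1) − (4)(-7) = 21
A_3→A_4: (4)(-5) − (5)(-1) = -15
A_4→A_1: (5)(-7) − (5)(-5) = -10
Σ = 10
Area = |Σ|/2 = 5.
Net area = 166 − 5 = 161.

161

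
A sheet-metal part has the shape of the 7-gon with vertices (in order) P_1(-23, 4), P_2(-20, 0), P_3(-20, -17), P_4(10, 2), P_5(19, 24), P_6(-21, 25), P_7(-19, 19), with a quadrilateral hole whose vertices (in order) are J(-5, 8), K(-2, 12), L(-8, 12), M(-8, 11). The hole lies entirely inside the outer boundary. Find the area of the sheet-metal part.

Outer boundary:
Σ = (80) + (340) + (130) + (202) + (979) + (76) + (361) = 2168
Area = |Σ|/2 = 1084.
Hole:
Cross-terms: -44, 72, 8, -9  ⇒  Σ = 27
Area = |Σ|/2 = 13.5.
Net area = 1084 − 13.5 = 1070.5.

1070.5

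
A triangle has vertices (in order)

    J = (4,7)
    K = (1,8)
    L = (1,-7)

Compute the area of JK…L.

22.5

Apply Gauss's area formula: 2A = Σ (x_i·y_{i+1} − x_{i+1}·y_i), indices taken mod 3.
Σ = (25) + (-15) + (35) = 45
Area = |Σ|/2 = 22.5.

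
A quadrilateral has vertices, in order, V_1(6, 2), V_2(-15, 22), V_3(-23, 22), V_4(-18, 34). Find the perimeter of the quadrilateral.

|V_1V_2| = √((-21)² + (20)²) = √841 = 29
|V_2V_3| = √((-8)² + (0)²) = √64 = 8
|V_3V_4| = √((5)² + (12)²) = √169 = 13
|V_4V_1| = √((24)² + (-32)²) = √1600 = 40
Perimeter = 29 + 8 + 13 + 40 = 90.

90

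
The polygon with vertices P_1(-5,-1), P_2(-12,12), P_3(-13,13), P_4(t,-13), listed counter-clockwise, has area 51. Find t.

Write out the shoelace sum; only the two edges meeting at P_4 involve t:
2·Area = [((-13)·(-13) − t·13) + (t·(-1) − (-5)·(-13))] + -72
       = -14·t + 32 = 102
⇒ t = -5.

-5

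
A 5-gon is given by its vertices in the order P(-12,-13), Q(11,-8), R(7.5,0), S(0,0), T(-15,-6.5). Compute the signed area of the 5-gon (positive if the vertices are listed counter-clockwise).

208

Apply the shoelace formula: 2A = Σ (x_i·y_{i+1} − x_{i+1}·y_i), indices taken mod 5.
Σ = (239) + (60) + (0) + (0) + (117) = 416
Signed area = Σ/2 = 208 (positive ⇒ counter-clockwise traversal).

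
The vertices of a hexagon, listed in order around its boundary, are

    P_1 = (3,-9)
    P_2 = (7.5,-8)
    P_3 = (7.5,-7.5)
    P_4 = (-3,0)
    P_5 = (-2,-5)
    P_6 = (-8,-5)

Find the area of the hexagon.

48.375

Apply the surveyor's formula: 2A = Σ (x_i·y_{i+1} − x_{i+1}·y_i), indices taken mod 6.
Σ = (43.5) + (3.75) + (-22.5) + (15) + (-30) + (87) = 96.75
Area = |Σ|/2 = 48.375.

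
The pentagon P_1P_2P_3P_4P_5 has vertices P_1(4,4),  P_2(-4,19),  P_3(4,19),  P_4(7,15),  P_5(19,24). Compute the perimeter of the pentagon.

|P_1P_2| = √((-8)² + (15)²) = √289 = 17
|P_2P_3| = √((8)² + (0)²) = √64 = 8
|P_3P_4| = √((3)² + (-4)²) = √25 = 5
|P_4P_5| = √((12)² + (9)²) = √225 = 15
|P_5P_1| = √((-15)² + (-20)²) = √625 = 25
Perimeter = 17 + 8 + 5 + 15 + 25 = 70.

70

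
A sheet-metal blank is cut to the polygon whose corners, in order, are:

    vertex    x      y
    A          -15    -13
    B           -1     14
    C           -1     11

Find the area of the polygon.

21

Σ = (-223) + (3) + (178) = -42
Area = |Σ|/2 = 21.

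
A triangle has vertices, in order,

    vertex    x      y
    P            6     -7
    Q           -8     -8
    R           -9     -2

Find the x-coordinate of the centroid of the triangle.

Apply the shoelace (surveyor's) formula. First the cross-terms c_i = x_i·y_{i+1} − x_{i+1}·y_i:
  -104, -56, 75  ⇒  2A = -85, A = -42.5.
Then Σ (x_i + x_{i+1})·c_i = 935, so x̄ = 935 / (6·(-42.5)) = -11/3.

-11/3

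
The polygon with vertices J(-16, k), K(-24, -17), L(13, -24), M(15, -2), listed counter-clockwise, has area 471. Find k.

-11

Write out the shoelace sum; only the two edges meeting at J involve k:
2·Area = [(15·k − (-16)·(-2)) + ((-16)·(-17) − (-24)·k)] + 1131
       = 39·k + 1371 = 942
⇒ k = -11.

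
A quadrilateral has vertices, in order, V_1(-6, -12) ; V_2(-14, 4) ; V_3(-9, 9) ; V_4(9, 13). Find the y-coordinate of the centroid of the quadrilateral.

134/51

Apply the surveyor's formula. First the cross-terms c_i = x_i·y_{i+1} − x_{i+1}·y_i:
  -192, -90, -198, -30  ⇒  2A = -510, A = -255.
Then Σ (y_i + y_{i+1})·c_i = -4020, so ȳ = -4020 / (6·(-255)) = 134/51.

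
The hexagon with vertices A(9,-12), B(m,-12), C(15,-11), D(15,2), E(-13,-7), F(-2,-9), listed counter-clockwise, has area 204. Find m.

12

Write out the shoelace sum; only the two edges meeting at B involve m:
2·Area = [(9·(-12) − m·(-12)) + (m·(-11) − 15·(-12))] + 324
       = 1·m + 396 = 408
⇒ m = 12.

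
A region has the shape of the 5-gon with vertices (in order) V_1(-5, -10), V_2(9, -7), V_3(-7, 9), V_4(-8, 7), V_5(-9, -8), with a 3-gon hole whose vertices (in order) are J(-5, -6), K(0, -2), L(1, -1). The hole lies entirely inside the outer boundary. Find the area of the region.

178

Outer boundary:
Apply the shoelace formula: 2A = Σ (x_i·y_{i+1} − x_{i+1}·y_i), indices taken mod 5.
Σ = (125) + (32) + (23) + (127) + (50) = 357
Area = |Σ|/2 = 178.5.
Hole:
Σ = (10) + (2) + (-11) = 1
Area = |Σ|/2 = 0.5.
Net area = 178.5 − 0.5 = 178.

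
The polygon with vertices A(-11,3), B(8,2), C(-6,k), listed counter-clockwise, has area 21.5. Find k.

The doubled signed area Σ (x_i y_{i+1} − x_{i+1} y_i) is linear in k.
With k=0 it equals -52; the coefficient of k is 19 (from the two edges through C).
So 19·k + -52 = 2·21.5 = 43 ⇒ k = 5.

5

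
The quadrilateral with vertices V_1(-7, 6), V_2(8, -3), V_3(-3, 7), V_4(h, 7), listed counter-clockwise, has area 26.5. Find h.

The doubled signed area Σ (x_i y_{i+1} − x_{i+1} y_i) is linear in h.
With h=0 it equals 48; the coefficient of h is -1 (from the two edges through V_4).
So -1·h + 48 = 2·26.5 = 53 ⇒ h = -5.

-5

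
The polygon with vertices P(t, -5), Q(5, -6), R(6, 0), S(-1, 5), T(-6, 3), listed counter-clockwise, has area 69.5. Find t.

The doubled signed area Σ (x_i y_{i+1} − x_{i+1} y_i) is linear in t.
With t=0 it equals 148; the coefficient of t is -9 (from the two edges through P).
So -9·t + 148 = 2·69.5 = 139 ⇒ t = 1.

1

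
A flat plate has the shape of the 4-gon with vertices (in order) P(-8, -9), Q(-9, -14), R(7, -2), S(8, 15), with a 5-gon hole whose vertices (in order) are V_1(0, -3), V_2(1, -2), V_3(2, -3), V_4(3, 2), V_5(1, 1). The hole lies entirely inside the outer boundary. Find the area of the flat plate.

150.5

Outer boundary:
Apply the shoelace (surveyor's) formula: 2A = Σ (x_i·y_{i+1} − x_{i+1}·y_i), indices taken mod 4.
Σ = (31) + (116) + (121) + (48) = 316
Area = |Σ|/2 = 158.
Hole:
Σ = (3) + (1) + (13) + (1) + (-3) = 15
Area = |Σ|/2 = 7.5.
Net area = 158 − 7.5 = 150.5.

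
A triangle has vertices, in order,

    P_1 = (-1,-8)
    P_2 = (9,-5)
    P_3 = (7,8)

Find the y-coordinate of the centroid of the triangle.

Apply the shoelace formula. First the cross-terms c_i = x_i·y_{i+1} − x_{i+1}·y_i:
  77, 107, -48  ⇒  2A = 136, A = 68.
Then Σ (y_i + y_{i+1})·c_i = -680, so ȳ = -680 / (6·68) = -5/3.

-5/3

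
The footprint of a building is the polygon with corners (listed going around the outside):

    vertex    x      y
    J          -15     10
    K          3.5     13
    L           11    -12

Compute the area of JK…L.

Σ = (-230) + (-185) + (-70) = -485
Area = |Σ|/2 = 242.5.

242.5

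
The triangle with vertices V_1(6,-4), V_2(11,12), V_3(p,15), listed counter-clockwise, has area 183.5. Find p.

Write out the shoelace sum; only the two edges meeting at V_3 involve p:
2·Area = [(11·15 − p·12) + (p·(-4) − 6·15)] + 116
       = -16·p + 191 = 367
⇒ p = -11.

-11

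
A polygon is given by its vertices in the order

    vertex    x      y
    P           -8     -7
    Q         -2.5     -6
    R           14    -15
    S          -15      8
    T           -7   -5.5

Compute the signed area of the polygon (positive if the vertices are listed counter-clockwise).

Apply the shoelace formula: 2A = Σ (x_i·y_{i+1} − x_{i+1}·y_i), indices taken mod 5.
Σ = (30.5) + (121.5) + (-113) + (138.5) + (5) = 182.5
Signed area = Σ/2 = 91.25 (positive ⇒ counter-clockwise traversal).

91.25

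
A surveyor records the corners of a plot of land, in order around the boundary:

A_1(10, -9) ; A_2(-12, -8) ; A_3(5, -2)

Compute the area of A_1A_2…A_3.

74.5

Cross-terms: -188, 64, -25  ⇒  Σ = -149
Area = |Σ|/2 = 74.5.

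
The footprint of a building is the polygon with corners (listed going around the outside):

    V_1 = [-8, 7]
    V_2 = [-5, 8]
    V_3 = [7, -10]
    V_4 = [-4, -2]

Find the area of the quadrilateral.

Cross-terms: -29, -6, -54, -44  ⇒  Σ = -133
Area = |Σ|/2 = 66.5.

66.5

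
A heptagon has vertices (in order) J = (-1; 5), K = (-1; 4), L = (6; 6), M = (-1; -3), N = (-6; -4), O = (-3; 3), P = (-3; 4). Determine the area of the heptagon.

Apply the surveyor's formula: 2A = Σ (x_i·y_{i+1} − x_{i+1}·y_i), indices taken mod 7.
Σ = (1) + (-30) + (-12) + (-14) + (-30) + (-3) + (-11) = -99
Area = |Σ|/2 = 49.5.

49.5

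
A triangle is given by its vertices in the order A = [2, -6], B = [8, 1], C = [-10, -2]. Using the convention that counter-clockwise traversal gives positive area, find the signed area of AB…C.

54

Apply the shoelace (surveyor's) formula: 2A = Σ (x_i·y_{i+1} − x_{i+1}·y_i), indices taken mod 3.
Σ = (50) + (-6) + (64) = 108
Signed area = Σ/2 = 54 (positive ⇒ counter-clockwise traversal).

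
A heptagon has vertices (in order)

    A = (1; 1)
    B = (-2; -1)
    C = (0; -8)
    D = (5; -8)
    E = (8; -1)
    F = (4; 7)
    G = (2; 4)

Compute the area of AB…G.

Apply Gauss's area formula: 2A = Σ (x_i·y_{i+1} − x_{i+1}·y_i), indices taken mod 7.
Σ = (1) + (16) + (40) + (59) + (60) + (2) + (-2) = 176
Area = |Σ|/2 = 88.

88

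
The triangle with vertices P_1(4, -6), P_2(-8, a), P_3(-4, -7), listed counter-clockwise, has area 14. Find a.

Write out the shoelace sum; only the two edges meeting at P_2 involve a:
2·Area = [(4·a − (-8)·(-6)) + ((-8)·(-7) − (-4)·a)] + 52
       = 8·a + 60 = 28
⇒ a = -4.

-4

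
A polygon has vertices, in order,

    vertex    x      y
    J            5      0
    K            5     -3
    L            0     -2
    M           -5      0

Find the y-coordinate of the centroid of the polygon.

Apply the shoelace formula. First the cross-terms c_i = x_i·y_{i+1} − x_{i+1}·y_i:
  -15, -10, -10, 0  ⇒  2A = -35, A = -17.5.
Then Σ (y_i + y_{i+1})·c_i = 115, so ȳ = 115 / (6·(-17.5)) = -23/21.

-23/21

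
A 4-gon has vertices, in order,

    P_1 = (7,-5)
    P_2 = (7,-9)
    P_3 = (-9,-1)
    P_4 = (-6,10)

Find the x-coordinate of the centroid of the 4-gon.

-296/189

Apply the shoelace formula. First the cross-terms c_i = x_i·y_{i+1} − x_{i+1}·y_i:
  -28, -88, -96, -40  ⇒  2A = -252, A = -126.
Then Σ (x_i + x_{i+1})·c_i = 1184, so x̄ = 1184 / (6·(-126)) = -296/189.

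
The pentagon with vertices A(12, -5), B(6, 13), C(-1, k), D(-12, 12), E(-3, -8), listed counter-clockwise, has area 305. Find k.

The doubled signed area Σ (x_i y_{i+1} − x_{i+1} y_i) is linear in k.
With k=0 it equals 430; the coefficient of k is 18 (from the two edges through C).
So 18·k + 430 = 2·305 = 610 ⇒ k = 10.

10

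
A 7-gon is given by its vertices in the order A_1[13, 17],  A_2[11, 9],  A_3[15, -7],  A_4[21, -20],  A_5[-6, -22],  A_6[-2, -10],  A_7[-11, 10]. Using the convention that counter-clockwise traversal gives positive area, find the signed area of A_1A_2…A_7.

Apply Gauss's area formula: 2A = Σ (x_i·y_{i+1} − x_{i+1}·y_i), indices taken mod 7.
Cross-terms: -70, -212, -153, -582, 16, -130, -317  ⇒  Σ = -1448
Signed area = Σ/2 = -724 (negative ⇒ clockwise traversal).

-724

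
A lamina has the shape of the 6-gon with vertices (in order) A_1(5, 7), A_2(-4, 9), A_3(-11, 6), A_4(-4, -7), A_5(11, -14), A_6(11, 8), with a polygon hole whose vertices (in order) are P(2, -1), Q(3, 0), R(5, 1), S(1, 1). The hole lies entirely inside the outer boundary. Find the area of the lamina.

Outer boundary:
Apply the shoelace (surveyor's) formula: 2A = Σ (x_i·y_{i+1} − x_{i+1}·y_i), indices taken mod 6.
Σ = (73) + (75) + (101) + (133) + (242) + (37) = 661
Area = |Σ|/2 = 330.5.
Hole:
Cross-terms: 3, 3, 4, -3  ⇒  Σ = 7
Area = |Σ|/2 = 3.5.
Net area = 330.5 − 3.5 = 327.

327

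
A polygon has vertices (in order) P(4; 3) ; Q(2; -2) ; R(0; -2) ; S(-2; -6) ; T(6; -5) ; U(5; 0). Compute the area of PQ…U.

32

Cross-terms: -14, -4, -4, 46, 25, 15  ⇒  Σ = 64
Area = |Σ|/2 = 32.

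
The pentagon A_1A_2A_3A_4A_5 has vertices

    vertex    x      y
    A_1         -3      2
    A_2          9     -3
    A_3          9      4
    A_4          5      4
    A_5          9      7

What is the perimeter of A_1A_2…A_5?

|A_1A_2| = √((12)² + (-5)²) = √169 = 13
|A_2A_3| = √((0)² + (7)²) = √49 = 7
|A_3A_4| = √((-4)² + (0)²) = √16 = 4
|A_4A_5| = √((4)² + (3)²) = √25 = 5
|A_5A_1| = √((-12)² + (-5)²) = √169 = 13
Perimeter = 13 + 7 + 4 + 5 + 13 = 42.

42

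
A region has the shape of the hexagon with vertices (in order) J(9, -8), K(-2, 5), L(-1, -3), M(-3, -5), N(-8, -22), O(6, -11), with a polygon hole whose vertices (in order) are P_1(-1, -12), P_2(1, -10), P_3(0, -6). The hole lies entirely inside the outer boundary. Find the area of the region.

161.5

Outer boundary:
Apply the shoelace (surveyor's) formula: 2A = Σ (x_i·y_{i+1} − x_{i+1}·y_i), indices taken mod 6.
Σ = (29) + (11) + (-4) + (26) + (220) + (51) = 333
Area = |Σ|/2 = 166.5.
Hole:
Σ = (22) + (-6) + (-6) = 10
Area = |Σ|/2 = 5.
Net area = 166.5 − 5 = 161.5.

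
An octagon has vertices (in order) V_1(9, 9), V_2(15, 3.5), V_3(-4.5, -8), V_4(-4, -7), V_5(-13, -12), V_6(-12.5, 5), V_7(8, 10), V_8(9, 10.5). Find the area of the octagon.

325.375

V_1→V_2: (9)(3.5) − (15)(9) = -103.5
V_2→V_3: (15)(-8) − (-4.5)(3.5) = -104.25
V_3→V_4: (-4.5)(-7) − (-4)(-8) = -0.5
V_4→V_5: (-4)(-12) − (-13)(-7) = -43
V_5→V_6: (-13)(5) − (-12.5)(-12) = -215
V_6→V_7: (-12.5)(10) − (8)(5) = -165
V_7→V_8: (8)(10.5) − (9)(10) = -6
V_8→V_1: (9)(9) − (9)(10.5) = -13.5
Σ = -650.75
Area = |Σ|/2 = 325.375.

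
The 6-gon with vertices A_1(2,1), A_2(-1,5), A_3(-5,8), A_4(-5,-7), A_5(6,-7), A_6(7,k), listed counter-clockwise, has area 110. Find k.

-4

The doubled signed area Σ (x_i y_{i+1} − x_{i+1} y_i) is linear in k.
With k=0 it equals 236; the coefficient of k is 4 (from the two edges through A_6).
So 4·k + 236 = 2·110 = 220 ⇒ k = -4.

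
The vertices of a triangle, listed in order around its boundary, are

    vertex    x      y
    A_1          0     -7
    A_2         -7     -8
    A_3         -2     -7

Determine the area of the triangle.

1

Apply Gauss's area formula: 2A = Σ (x_i·y_{i+1} − x_{i+1}·y_i), indices taken mod 3.
Σ = (-49) + (33) + (14) = -2
Area = |Σ|/2 = 1.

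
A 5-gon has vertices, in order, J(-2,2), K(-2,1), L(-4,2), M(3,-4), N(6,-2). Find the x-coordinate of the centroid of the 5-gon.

88/57

Apply the shoelace formula. First the cross-terms c_i = x_i·y_{i+1} − x_{i+1}·y_i:
  2, 0, 10, 18, 8  ⇒  2A = 38, A = 19.
Then Σ (x_i + x_{i+1})·c_i = 176, so x̄ = 176 / (6·19) = 88/57.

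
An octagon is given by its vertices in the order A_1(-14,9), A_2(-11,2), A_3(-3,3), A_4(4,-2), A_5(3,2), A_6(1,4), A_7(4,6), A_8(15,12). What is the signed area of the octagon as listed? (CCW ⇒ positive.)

156.5

Σ = (71) + (-27) + (-6) + (14) + (10) + (-10) + (-42) + (303) = 313
Signed area = Σ/2 = 156.5 (positive ⇒ counter-clockwise traversal).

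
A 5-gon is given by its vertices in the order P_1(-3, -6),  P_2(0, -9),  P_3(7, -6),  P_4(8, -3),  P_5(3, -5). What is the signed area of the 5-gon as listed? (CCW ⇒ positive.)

Σ = (27) + (63) + (27) + (-31) + (-33) = 53
Signed area = Σ/2 = 26.5 (positive ⇒ counter-clockwise traversal).

26.5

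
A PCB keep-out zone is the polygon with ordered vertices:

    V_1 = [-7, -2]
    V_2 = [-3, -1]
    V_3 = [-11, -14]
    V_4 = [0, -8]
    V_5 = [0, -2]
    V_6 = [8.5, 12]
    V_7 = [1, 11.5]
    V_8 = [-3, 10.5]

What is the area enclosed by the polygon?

173.625

Apply the shoelace (surveyor's) formula: 2A = Σ (x_i·y_{i+1} − x_{i+1}·y_i), indices taken mod 8.
V_1→V_2: (-7)(-1) − (-3)(-2) = 1
V_2→V_3: (-3)(-14) − (-11)(-1) = 31
V_3→V_4: (-11)(-8) − (0)(-14) = 88
V_4→V_5: (0)(-2) − (0)(-8) = 0
V_5→V_6: (0)(12) − (8.5)(-2) = 17
V_6→V_7: (8.5)(11.5) − (1)(12) = 85.75
V_7→V_8: (1)(10.5) − (-3)(11.5) = 45
V_8→V_1: (-3)(-2) − (-7)(10.5) = 79.5
Σ = 347.25
Area = |Σ|/2 = 173.625.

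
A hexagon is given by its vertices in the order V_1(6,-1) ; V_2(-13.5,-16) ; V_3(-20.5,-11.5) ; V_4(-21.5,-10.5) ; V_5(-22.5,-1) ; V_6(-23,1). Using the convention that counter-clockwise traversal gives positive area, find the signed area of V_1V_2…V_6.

Apply Gauss's area formula: 2A = Σ (x_i·y_{i+1} − x_{i+1}·y_i), indices taken mod 6.
Σ = (-109.5) + (-172.75) + (-32) + (-214.75) + (-45.5) + (17) = -557.5
Signed area = Σ/2 = -278.75 (negative ⇒ clockwise traversal).

-278.75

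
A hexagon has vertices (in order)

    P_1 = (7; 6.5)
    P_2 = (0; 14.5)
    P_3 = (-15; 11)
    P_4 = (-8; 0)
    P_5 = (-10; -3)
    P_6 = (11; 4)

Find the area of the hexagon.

233.75

Apply Gauss's area formula: 2A = Σ (x_i·y_{i+1} − x_{i+1}·y_i), indices taken mod 6.
P_1→P_2: (7)(14.5) − (0)(6.5) = 101.5
P_2→P_3: (0)(11) − (-15)(14.5) = 217.5
P_3→P_4: (-15)(0) − (-8)(11) = 88
P_4→P_5: (-8)(-3) − (-10)(0) = 24
P_5→P_6: (-10)(4) − (11)(-3) = -7
P_6→P_1: (11)(6.5) − (7)(4) = 43.5
Σ = 467.5
Area = |Σ|/2 = 233.75.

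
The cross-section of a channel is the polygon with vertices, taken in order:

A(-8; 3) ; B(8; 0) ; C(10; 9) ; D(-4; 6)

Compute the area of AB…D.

Apply Gauss's area formula: 2A = Σ (x_i·y_{i+1} − x_{i+1}·y_i), indices taken mod 4.
Σ = (-24) + (72) + (96) + (36) = 180
Area = |Σ|/2 = 90.

90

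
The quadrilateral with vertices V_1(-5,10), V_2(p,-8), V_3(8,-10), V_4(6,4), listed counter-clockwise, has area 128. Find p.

Write out the shoelace sum; only the two edges meeting at V_2 involve p:
2·Area = [((-5)·(-8) − p·10) + (p·(-10) − 8·(-8))] + 172
       = -20·p + 276 = 256
⇒ p = 1.

1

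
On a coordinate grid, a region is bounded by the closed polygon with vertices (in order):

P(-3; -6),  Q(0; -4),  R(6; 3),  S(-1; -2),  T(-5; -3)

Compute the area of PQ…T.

20.5

Cross-terms: 12, 24, -9, -7, 21  ⇒  Σ = 41
Area = |Σ|/2 = 20.5.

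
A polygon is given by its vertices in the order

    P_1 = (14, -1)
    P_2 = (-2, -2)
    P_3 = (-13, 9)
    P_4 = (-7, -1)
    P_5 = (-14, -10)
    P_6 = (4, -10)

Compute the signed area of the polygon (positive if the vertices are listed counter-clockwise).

187

Apply the shoelace (surveyor's) formula: 2A = Σ (x_i·y_{i+1} − x_{i+1}·y_i), indices taken mod 6.
Σ = (-30) + (-44) + (76) + (56) + (180) + (136) = 374
Signed area = Σ/2 = 187 (positive ⇒ counter-clockwise traversal).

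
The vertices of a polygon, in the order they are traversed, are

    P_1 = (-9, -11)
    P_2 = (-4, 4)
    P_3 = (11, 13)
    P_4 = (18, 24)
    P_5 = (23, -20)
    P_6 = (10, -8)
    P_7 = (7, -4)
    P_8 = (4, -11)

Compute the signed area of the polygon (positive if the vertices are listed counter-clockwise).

-615

Σ = (-80) + (-96) + (30) + (-912) + (16) + (16) + (-61) + (-143) = -1230
Signed area = Σ/2 = -615 (negative ⇒ clockwise traversal).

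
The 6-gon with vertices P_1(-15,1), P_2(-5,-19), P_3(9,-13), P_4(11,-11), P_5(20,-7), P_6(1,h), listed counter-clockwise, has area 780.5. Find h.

The doubled signed area Σ (x_i y_{i+1} − x_{i+1} y_i) is linear in h.
With h=0 it equals 721; the coefficient of h is 35 (from the two edges through P_6).
So 35·h + 721 = 2·780.5 = 1561 ⇒ h = 24.

24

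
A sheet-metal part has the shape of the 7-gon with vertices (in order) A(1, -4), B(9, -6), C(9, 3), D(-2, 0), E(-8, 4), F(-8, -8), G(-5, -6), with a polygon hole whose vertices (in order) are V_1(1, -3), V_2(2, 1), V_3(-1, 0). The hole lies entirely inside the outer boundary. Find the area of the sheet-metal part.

114

Outer boundary:
Σ = (30) + (81) + (6) + (-8) + (96) + (8) + (26) = 239
Area = |Σ|/2 = 119.5.
Hole:
Apply Gauss's area formula: 2A = Σ (x_i·y_{i+1} − x_{i+1}·y_i), indices taken mod 3.
V_1→V_2: (1)(1) − (2)(-3) = 7
V_2→V_3: (2)(0) − (-1)(1) = 1
V_3→V_1: (-1)(-3) − (1)(0) = 3
Σ = 11
Area = |Σ|/2 = 5.5.
Net area = 119.5 − 5.5 = 114.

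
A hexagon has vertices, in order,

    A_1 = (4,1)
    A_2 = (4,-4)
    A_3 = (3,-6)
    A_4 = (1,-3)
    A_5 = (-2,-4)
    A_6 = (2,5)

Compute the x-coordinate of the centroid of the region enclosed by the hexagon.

118/65

Apply the shoelace (surveyor's) formula. First the cross-terms c_i = x_i·y_{i+1} − x_{i+1}·y_i:
  -20, -12, -3, -10, -2, -18  ⇒  2A = -65, A = -32.5.
Then Σ (x_i + x_{i+1})·c_i = -354, so x̄ = -354 / (6·(-32.5)) = 118/65.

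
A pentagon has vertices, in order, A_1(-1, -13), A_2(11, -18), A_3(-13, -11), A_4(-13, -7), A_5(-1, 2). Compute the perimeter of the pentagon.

72

|A_1A_2| = √((12)² + (-5)²) = √169 = 13
|A_2A_3| = √((-24)² + (7)²) = √625 = 25
|A_3A_4| = √((0)² + (4)²) = √16 = 4
|A_4A_5| = √((12)² + (9)²) = √225 = 15
|A_5A_1| = √((0)² + (-15)²) = √225 = 15
Perimeter = 13 + 25 + 4 + 15 + 15 = 72.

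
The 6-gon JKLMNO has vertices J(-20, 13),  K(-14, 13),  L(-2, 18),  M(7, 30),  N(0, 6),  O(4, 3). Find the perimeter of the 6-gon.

|JK| = √((6)² + (0)²) = √36 = 6
|KL| = √((12)² + (5)²) = √169 = 13
|LM| = √((9)² + (12)²) = √225 = 15
|MN| = √((-7)² + (-24)²) = √625 = 25
|NO| = √((4)² + (-3)²) = √25 = 5
|OJ| = √((-24)² + (10)²) = √676 = 26
Perimeter = 6 + 13 + 15 + 25 + 5 + 26 = 90.

90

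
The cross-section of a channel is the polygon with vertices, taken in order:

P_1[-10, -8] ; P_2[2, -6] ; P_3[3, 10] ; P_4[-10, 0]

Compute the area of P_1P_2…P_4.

147

Apply Gauss's area formula: 2A = Σ (x_i·y_{i+1} − x_{i+1}·y_i), indices taken mod 4.
P_1→P_2: (-10)(-6) − (2)(-8) = 76
P_2→P_3: (2)(10) − (3)(-6) = 38
P_3→P_4: (3)(0) − (-10)(10) = 100
P_4→P_1: (-10)(-8) − (-10)(0) = 80
Σ = 294
Area = |Σ|/2 = 147.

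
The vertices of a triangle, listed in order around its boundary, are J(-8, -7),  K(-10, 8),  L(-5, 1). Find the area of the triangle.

30.5

Apply the shoelace (surveyor's) formula: 2A = Σ (x_i·y_{i+1} − x_{i+1}·y_i), indices taken mod 3.
Σ = (-134) + (30) + (43) = -61
Area = |Σ|/2 = 30.5.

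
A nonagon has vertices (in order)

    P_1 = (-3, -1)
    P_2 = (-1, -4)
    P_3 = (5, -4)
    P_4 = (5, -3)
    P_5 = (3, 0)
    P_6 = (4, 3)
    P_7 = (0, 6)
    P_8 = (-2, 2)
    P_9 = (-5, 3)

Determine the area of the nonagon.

56

Σ = (11) + (24) + (5) + (9) + (9) + (24) + (12) + (4) + (14) = 112
Area = |Σ|/2 = 56.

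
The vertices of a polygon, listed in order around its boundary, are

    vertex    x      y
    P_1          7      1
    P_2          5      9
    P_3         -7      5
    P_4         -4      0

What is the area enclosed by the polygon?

Apply the shoelace (surveyor's) formula: 2A = Σ (x_i·y_{i+1} − x_{i+1}·y_i), indices taken mod 4.
Σ = (58) + (88) + (20) + (-4) = 162
Area = |Σ|/2 = 81.

81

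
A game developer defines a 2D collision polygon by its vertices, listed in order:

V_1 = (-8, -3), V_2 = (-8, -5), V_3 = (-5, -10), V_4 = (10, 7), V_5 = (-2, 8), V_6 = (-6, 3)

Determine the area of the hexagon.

157

Apply Gauss's area formula: 2A = Σ (x_i·y_{i+1} − x_{i+1}·y_i), indices taken mod 6.
Cross-terms: 16, 55, 65, 94, 42, 42  ⇒  Σ = 314
Area = |Σ|/2 = 157.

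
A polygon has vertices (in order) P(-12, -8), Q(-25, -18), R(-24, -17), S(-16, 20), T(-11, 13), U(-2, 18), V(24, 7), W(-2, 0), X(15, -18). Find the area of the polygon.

817.5

Σ = (16) + (-7) + (-752) + (12) + (-172) + (-446) + (14) + (36) + (-336) = -1635
Area = |Σ|/2 = 817.5.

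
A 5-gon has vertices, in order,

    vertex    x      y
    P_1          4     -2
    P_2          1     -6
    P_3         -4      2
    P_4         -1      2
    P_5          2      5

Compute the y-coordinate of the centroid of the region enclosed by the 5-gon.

Apply the shoelace formula. First the cross-terms c_i = x_i·y_{i+1} − x_{i+1}·y_i:
  -22, -22, -6, -9, -24  ⇒  2A = -83, A = -41.5.
Then Σ (y_i + y_{i+1})·c_i = 105, so ȳ = 105 / (6·(-41.5)) = -35/83.

-35/83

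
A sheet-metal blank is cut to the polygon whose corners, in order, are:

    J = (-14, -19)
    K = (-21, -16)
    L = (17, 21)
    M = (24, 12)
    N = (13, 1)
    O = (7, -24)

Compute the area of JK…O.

782

Σ = (-175) + (-169) + (-300) + (-132) + (-319) + (-469) = -1564
Area = |Σ|/2 = 782.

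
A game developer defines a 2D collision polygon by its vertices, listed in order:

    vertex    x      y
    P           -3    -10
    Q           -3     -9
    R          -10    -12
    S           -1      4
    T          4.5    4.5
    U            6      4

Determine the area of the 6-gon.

94.25

Apply Gauss's area formula: 2A = Σ (x_i·y_{i+1} − x_{i+1}·y_i), indices taken mod 6.
Cross-terms: -3, -54, -52, -22.5, -9, -48  ⇒  Σ = -188.5
Area = |Σ|/2 = 94.25.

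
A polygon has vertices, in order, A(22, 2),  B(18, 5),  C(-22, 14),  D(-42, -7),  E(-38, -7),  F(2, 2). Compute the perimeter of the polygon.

|AB| = √((-4)² + (3)²) = √25 = 5
|BC| = √((-40)² + (9)²) = √1681 = 41
|CD| = √((-20)² + (-21)²) = √841 = 29
|DE| = √((4)² + (0)²) = √16 = 4
|EF| = √((40)² + (9)²) = √1681 = 41
|FA| = √((20)² + (0)²) = √400 = 20
Perimeter = 5 + 41 + 29 + 4 + 41 + 20 = 140.

140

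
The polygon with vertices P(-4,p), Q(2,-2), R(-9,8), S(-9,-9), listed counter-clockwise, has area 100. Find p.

-7

Write out the shoelace sum; only the two edges meeting at P involve p:
2·Area = [((-9)·p − (-4)·(-9)) + ((-4)·(-2) − 2·p)] + 151
       = -11·p + 123 = 200
⇒ p = -7.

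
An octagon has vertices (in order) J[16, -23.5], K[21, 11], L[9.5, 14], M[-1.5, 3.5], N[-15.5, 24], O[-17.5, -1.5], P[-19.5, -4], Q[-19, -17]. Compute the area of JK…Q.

Apply the shoelace formula: 2A = Σ (x_i·y_{i+1} − x_{i+1}·y_i), indices taken mod 8.
Cross-terms: 669.5, 189.5, 54.25, 18.25, 443.25, 40.75, 255.5, 718.5  ⇒  Σ = 2389.5
Area = |Σ|/2 = 1194.75.

1194.75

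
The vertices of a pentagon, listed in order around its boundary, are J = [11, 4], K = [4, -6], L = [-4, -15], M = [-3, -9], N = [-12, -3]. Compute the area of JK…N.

144.5

Apply the surveyor's formula: 2A = Σ (x_i·y_{i+1} − x_{i+1}·y_i), indices taken mod 5.
Σ = (-82) + (-84) + (-9) + (-99) + (-15) = -289
Area = |Σ|/2 = 144.5.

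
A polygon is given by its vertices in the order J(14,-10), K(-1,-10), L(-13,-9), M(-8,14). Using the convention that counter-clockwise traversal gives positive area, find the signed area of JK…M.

-320.5

Apply Gauss's area formula: 2A = Σ (x_i·y_{i+1} − x_{i+1}·y_i), indices taken mod 4.
Σ = (-150) + (-121) + (-254) + (-116) = -641
Signed area = Σ/2 = -320.5 (negative ⇒ clockwise traversal).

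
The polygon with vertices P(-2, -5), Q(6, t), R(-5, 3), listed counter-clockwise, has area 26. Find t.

-9

The doubled signed area Σ (x_i y_{i+1} − x_{i+1} y_i) is linear in t.
With t=0 it equals 79; the coefficient of t is 3 (from the two edges through Q).
So 3·t + 79 = 2·26 = 52 ⇒ t = -9.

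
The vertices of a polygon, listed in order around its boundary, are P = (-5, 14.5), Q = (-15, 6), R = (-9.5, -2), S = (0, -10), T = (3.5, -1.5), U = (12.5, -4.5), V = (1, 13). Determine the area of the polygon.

327

Apply Gauss's area formula: 2A = Σ (x_i·y_{i+1} − x_{i+1}·y_i), indices taken mod 7.
Cross-terms: 187.5, 87, 95, 35, 3, 167, 79.5  ⇒  Σ = 654
Area = |Σ|/2 = 327.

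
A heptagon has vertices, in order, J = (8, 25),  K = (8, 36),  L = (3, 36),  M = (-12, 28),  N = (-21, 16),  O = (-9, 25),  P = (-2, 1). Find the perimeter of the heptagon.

|JK| = √((0)² + (11)²) = √121 = 11
|KL| = √((-5)² + (0)²) = √25 = 5
|LM| = √((-15)² + (-8)²) = √289 = 17
|MN| = √((-9)² + (-12)²) = √225 = 15
|NO| = √((12)² + (9)²) = √225 = 15
|OP| = √((7)² + (-24)²) = √625 = 25
|PJ| = √((10)² + (24)²) = √676 = 26
Perimeter = 11 + 5 + 17 + 15 + 15 + 25 + 26 = 114.

114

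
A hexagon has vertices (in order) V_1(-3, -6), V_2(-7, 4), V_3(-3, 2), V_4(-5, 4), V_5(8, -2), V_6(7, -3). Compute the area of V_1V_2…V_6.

70.5

Apply the surveyor's formula: 2A = Σ (x_i·y_{i+1} − x_{i+1}·y_i), indices taken mod 6.
Σ = (-54) + (-2) + (-2) + (-22) + (-10) + (-51) = -141
Area = |Σ|/2 = 70.5.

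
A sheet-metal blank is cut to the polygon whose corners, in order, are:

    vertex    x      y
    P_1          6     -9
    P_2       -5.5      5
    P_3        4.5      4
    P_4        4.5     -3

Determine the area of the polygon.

59

Cross-terms: -19.5, -44.5, -31.5, -22.5  ⇒  Σ = -118
Area = |Σ|/2 = 59.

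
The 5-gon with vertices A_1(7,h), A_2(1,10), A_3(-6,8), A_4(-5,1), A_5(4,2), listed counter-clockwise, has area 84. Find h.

The doubled signed area Σ (x_i y_{i+1} − x_{i+1} y_i) is linear in h.
With h=0 it equals 144; the coefficient of h is 3 (from the two edges through A_1).
So 3·h + 144 = 2·84 = 168 ⇒ h = 8.

8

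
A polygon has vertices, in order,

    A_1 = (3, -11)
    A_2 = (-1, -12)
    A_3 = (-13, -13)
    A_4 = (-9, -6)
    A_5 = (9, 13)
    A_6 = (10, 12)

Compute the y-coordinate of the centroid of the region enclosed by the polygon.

Apply the surveyor's formula. First the cross-terms c_i = x_i·y_{i+1} − x_{i+1}·y_i:
  -47, -143, -39, -63, -22, -146  ⇒  2A = -460, A = -230.
Then Σ (y_i + y_{i+1})·c_i = 4260, so ȳ = 4260 / (6·(-230)) = -71/23.

-71/23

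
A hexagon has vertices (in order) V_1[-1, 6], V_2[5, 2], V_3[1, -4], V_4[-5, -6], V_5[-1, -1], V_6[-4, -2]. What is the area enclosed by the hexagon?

54.5

Apply the shoelace (surveyor's) formula: 2A = Σ (x_i·y_{i+1} − x_{i+1}·y_i), indices taken mod 6.
Cross-terms: -32, -22, -26, -1, -2, -26  ⇒  Σ = -109
Area = |Σ|/2 = 54.5.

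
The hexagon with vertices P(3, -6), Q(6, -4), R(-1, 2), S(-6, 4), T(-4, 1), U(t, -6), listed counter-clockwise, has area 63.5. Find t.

-5

The doubled signed area Σ (x_i y_{i+1} − x_{i+1} y_i) is linear in t.
With t=0 it equals 92; the coefficient of t is -7 (from the two edges through U).
So -7·t + 92 = 2·63.5 = 127 ⇒ t = -5.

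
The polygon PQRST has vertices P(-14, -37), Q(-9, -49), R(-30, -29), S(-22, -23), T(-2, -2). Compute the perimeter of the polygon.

118

|PQ| = √((5)² + (-12)²) = √169 = 13
|QR| = √((-21)² + (20)²) = √841 = 29
|RS| = √((8)² + (6)²) = √100 = 10
|ST| = √((20)² + (21)²) = √841 = 29
|TP| = √((-12)² + (-35)²) = √1369 = 37
Perimeter = 13 + 29 + 10 + 29 + 37 = 118.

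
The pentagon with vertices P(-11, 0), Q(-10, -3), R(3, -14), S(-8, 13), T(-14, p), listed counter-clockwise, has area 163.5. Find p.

The doubled signed area Σ (x_i y_{i+1} − x_{i+1} y_i) is linear in p.
With p=0 it equals 291; the coefficient of p is 3 (from the two edges through T).
So 3·p + 291 = 2·163.5 = 327 ⇒ p = 12.

12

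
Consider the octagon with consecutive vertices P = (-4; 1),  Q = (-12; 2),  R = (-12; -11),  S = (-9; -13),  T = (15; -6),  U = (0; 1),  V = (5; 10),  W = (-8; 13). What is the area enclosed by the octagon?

Apply the shoelace (surveyor's) formula: 2A = Σ (x_i·y_{i+1} − x_{i+1}·y_i), indices taken mod 8.
Cross-terms: 4, 156, 57, 249, 15, -5, 145, 44  ⇒  Σ = 665
Area = |Σ|/2 = 332.5.

332.5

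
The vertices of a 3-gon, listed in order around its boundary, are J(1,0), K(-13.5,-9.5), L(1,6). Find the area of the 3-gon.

Cross-terms: -9.5, -71.5, -6  ⇒  Σ = -87
Area = |Σ|/2 = 43.5.

43.5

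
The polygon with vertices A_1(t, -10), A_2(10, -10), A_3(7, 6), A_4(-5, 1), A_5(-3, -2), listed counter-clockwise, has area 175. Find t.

-5

The doubled signed area Σ (x_i y_{i+1} − x_{i+1} y_i) is linear in t.
With t=0 it equals 310; the coefficient of t is -8 (from the two edges through A_1).
So -8·t + 310 = 2·175 = 350 ⇒ t = -5.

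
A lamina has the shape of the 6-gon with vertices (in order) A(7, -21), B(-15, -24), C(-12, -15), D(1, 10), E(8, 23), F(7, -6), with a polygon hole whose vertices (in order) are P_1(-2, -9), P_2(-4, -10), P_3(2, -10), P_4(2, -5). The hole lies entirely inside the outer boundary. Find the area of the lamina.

498

Outer boundary:
Apply the shoelace formula: 2A = Σ (x_i·y_{i+1} − x_{i+1}·y_i), indices taken mod 6.
Σ = (-483) + (-63) + (-105) + (-57) + (-209) + (-105) = -1022
Area = |Σ|/2 = 511.
Hole:
P_1→P_2: (-2)(-10) − (-4)(-9) = -16
P_2→P_3: (-4)(-10) − (2)(-10) = 60
P_3→P_4: (2)(-5) − (2)(-10) = 10
P_4→P_1: (2)(-9) − (-2)(-5) = -28
Σ = 26
Area = |Σ|/2 = 13.
Net area = 511 − 13 = 498.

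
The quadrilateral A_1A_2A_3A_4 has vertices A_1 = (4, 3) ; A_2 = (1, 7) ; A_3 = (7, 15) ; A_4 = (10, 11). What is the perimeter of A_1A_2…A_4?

|A_1A_2| = √((-3)² + (4)²) = √25 = 5
|A_2A_3| = √((6)² + (8)²) = √100 = 10
|A_3A_4| = √((3)² + (-4)²) = √25 = 5
|A_4A_1| = √((-6)² + (-8)²) = √100 = 10
Perimeter = 5 + 10 + 5 + 10 = 30.

30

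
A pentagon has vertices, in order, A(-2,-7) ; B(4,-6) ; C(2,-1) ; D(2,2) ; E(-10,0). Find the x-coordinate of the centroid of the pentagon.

-53/27

Apply the shoelace (surveyor's) formula. First the cross-terms c_i = x_i·y_{i+1} − x_{i+1}·y_i:
  40, 8, 6, 20, 70  ⇒  2A = 144, A = 72.
Then Σ (x_i + x_{i+1})·c_i = -848, so x̄ = -848 / (6·72) = -53/27.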